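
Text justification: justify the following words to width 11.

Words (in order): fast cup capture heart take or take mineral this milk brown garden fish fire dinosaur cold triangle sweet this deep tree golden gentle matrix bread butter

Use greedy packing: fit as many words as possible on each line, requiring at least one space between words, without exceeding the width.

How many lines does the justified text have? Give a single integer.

Line 1: ['fast', 'cup'] (min_width=8, slack=3)
Line 2: ['capture'] (min_width=7, slack=4)
Line 3: ['heart', 'take'] (min_width=10, slack=1)
Line 4: ['or', 'take'] (min_width=7, slack=4)
Line 5: ['mineral'] (min_width=7, slack=4)
Line 6: ['this', 'milk'] (min_width=9, slack=2)
Line 7: ['brown'] (min_width=5, slack=6)
Line 8: ['garden', 'fish'] (min_width=11, slack=0)
Line 9: ['fire'] (min_width=4, slack=7)
Line 10: ['dinosaur'] (min_width=8, slack=3)
Line 11: ['cold'] (min_width=4, slack=7)
Line 12: ['triangle'] (min_width=8, slack=3)
Line 13: ['sweet', 'this'] (min_width=10, slack=1)
Line 14: ['deep', 'tree'] (min_width=9, slack=2)
Line 15: ['golden'] (min_width=6, slack=5)
Line 16: ['gentle'] (min_width=6, slack=5)
Line 17: ['matrix'] (min_width=6, slack=5)
Line 18: ['bread'] (min_width=5, slack=6)
Line 19: ['butter'] (min_width=6, slack=5)
Total lines: 19

Answer: 19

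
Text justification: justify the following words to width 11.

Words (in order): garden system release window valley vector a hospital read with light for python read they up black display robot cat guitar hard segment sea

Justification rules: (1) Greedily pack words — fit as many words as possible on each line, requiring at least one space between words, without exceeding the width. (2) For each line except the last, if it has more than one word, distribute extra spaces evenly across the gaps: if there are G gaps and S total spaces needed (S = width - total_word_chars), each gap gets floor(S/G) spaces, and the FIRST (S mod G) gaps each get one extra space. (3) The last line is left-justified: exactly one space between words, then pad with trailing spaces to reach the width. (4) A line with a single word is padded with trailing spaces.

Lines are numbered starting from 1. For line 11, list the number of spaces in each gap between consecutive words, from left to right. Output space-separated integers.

Answer: 5

Derivation:
Line 1: ['garden'] (min_width=6, slack=5)
Line 2: ['system'] (min_width=6, slack=5)
Line 3: ['release'] (min_width=7, slack=4)
Line 4: ['window'] (min_width=6, slack=5)
Line 5: ['valley'] (min_width=6, slack=5)
Line 6: ['vector', 'a'] (min_width=8, slack=3)
Line 7: ['hospital'] (min_width=8, slack=3)
Line 8: ['read', 'with'] (min_width=9, slack=2)
Line 9: ['light', 'for'] (min_width=9, slack=2)
Line 10: ['python', 'read'] (min_width=11, slack=0)
Line 11: ['they', 'up'] (min_width=7, slack=4)
Line 12: ['black'] (min_width=5, slack=6)
Line 13: ['display'] (min_width=7, slack=4)
Line 14: ['robot', 'cat'] (min_width=9, slack=2)
Line 15: ['guitar', 'hard'] (min_width=11, slack=0)
Line 16: ['segment', 'sea'] (min_width=11, slack=0)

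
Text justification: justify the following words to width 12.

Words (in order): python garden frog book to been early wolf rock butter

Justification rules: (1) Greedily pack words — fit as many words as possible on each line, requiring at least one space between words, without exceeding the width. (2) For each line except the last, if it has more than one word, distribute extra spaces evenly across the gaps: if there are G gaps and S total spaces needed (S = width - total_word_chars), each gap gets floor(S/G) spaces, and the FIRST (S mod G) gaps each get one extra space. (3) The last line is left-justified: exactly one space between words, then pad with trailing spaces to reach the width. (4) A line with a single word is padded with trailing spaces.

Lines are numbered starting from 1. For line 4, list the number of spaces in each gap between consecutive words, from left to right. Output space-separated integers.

Answer: 3

Derivation:
Line 1: ['python'] (min_width=6, slack=6)
Line 2: ['garden', 'frog'] (min_width=11, slack=1)
Line 3: ['book', 'to', 'been'] (min_width=12, slack=0)
Line 4: ['early', 'wolf'] (min_width=10, slack=2)
Line 5: ['rock', 'butter'] (min_width=11, slack=1)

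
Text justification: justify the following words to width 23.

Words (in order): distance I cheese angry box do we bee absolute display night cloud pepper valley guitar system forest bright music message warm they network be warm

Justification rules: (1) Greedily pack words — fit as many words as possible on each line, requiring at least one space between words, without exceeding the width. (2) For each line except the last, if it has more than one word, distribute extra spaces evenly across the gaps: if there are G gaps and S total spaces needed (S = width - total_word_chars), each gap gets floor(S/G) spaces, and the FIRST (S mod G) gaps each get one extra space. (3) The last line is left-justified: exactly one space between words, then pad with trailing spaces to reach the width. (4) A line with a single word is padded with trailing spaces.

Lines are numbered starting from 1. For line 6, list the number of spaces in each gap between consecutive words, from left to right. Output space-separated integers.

Line 1: ['distance', 'I', 'cheese', 'angry'] (min_width=23, slack=0)
Line 2: ['box', 'do', 'we', 'bee', 'absolute'] (min_width=22, slack=1)
Line 3: ['display', 'night', 'cloud'] (min_width=19, slack=4)
Line 4: ['pepper', 'valley', 'guitar'] (min_width=20, slack=3)
Line 5: ['system', 'forest', 'bright'] (min_width=20, slack=3)
Line 6: ['music', 'message', 'warm', 'they'] (min_width=23, slack=0)
Line 7: ['network', 'be', 'warm'] (min_width=15, slack=8)

Answer: 1 1 1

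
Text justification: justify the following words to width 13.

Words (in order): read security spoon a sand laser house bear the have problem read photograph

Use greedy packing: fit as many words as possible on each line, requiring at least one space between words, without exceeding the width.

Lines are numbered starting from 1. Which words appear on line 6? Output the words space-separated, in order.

Line 1: ['read', 'security'] (min_width=13, slack=0)
Line 2: ['spoon', 'a', 'sand'] (min_width=12, slack=1)
Line 3: ['laser', 'house'] (min_width=11, slack=2)
Line 4: ['bear', 'the', 'have'] (min_width=13, slack=0)
Line 5: ['problem', 'read'] (min_width=12, slack=1)
Line 6: ['photograph'] (min_width=10, slack=3)

Answer: photograph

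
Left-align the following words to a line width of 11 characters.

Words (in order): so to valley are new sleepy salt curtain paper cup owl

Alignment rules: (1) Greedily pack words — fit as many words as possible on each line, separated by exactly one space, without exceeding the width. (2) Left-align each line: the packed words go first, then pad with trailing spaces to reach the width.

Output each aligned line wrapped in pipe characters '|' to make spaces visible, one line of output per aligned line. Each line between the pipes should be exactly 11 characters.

Line 1: ['so', 'to'] (min_width=5, slack=6)
Line 2: ['valley', 'are'] (min_width=10, slack=1)
Line 3: ['new', 'sleepy'] (min_width=10, slack=1)
Line 4: ['salt'] (min_width=4, slack=7)
Line 5: ['curtain'] (min_width=7, slack=4)
Line 6: ['paper', 'cup'] (min_width=9, slack=2)
Line 7: ['owl'] (min_width=3, slack=8)

Answer: |so to      |
|valley are |
|new sleepy |
|salt       |
|curtain    |
|paper cup  |
|owl        |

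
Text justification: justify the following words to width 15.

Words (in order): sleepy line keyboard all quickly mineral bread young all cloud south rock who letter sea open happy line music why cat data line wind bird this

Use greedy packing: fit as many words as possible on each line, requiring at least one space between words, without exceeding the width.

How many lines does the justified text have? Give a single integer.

Answer: 10

Derivation:
Line 1: ['sleepy', 'line'] (min_width=11, slack=4)
Line 2: ['keyboard', 'all'] (min_width=12, slack=3)
Line 3: ['quickly', 'mineral'] (min_width=15, slack=0)
Line 4: ['bread', 'young', 'all'] (min_width=15, slack=0)
Line 5: ['cloud', 'south'] (min_width=11, slack=4)
Line 6: ['rock', 'who', 'letter'] (min_width=15, slack=0)
Line 7: ['sea', 'open', 'happy'] (min_width=14, slack=1)
Line 8: ['line', 'music', 'why'] (min_width=14, slack=1)
Line 9: ['cat', 'data', 'line'] (min_width=13, slack=2)
Line 10: ['wind', 'bird', 'this'] (min_width=14, slack=1)
Total lines: 10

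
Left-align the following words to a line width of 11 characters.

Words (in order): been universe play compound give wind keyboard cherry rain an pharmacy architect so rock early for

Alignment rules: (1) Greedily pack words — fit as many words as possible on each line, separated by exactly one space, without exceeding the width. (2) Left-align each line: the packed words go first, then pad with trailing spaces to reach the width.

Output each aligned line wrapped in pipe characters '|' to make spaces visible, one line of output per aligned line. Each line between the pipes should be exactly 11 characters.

Line 1: ['been'] (min_width=4, slack=7)
Line 2: ['universe'] (min_width=8, slack=3)
Line 3: ['play'] (min_width=4, slack=7)
Line 4: ['compound'] (min_width=8, slack=3)
Line 5: ['give', 'wind'] (min_width=9, slack=2)
Line 6: ['keyboard'] (min_width=8, slack=3)
Line 7: ['cherry', 'rain'] (min_width=11, slack=0)
Line 8: ['an', 'pharmacy'] (min_width=11, slack=0)
Line 9: ['architect'] (min_width=9, slack=2)
Line 10: ['so', 'rock'] (min_width=7, slack=4)
Line 11: ['early', 'for'] (min_width=9, slack=2)

Answer: |been       |
|universe   |
|play       |
|compound   |
|give wind  |
|keyboard   |
|cherry rain|
|an pharmacy|
|architect  |
|so rock    |
|early for  |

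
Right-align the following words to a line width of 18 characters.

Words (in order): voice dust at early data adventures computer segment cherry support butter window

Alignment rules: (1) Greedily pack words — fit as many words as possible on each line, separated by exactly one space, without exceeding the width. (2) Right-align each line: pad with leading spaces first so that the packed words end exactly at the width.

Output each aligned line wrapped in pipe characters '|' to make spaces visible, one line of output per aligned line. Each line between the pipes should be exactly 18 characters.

Line 1: ['voice', 'dust', 'at'] (min_width=13, slack=5)
Line 2: ['early', 'data'] (min_width=10, slack=8)
Line 3: ['adventures'] (min_width=10, slack=8)
Line 4: ['computer', 'segment'] (min_width=16, slack=2)
Line 5: ['cherry', 'support'] (min_width=14, slack=4)
Line 6: ['butter', 'window'] (min_width=13, slack=5)

Answer: |     voice dust at|
|        early data|
|        adventures|
|  computer segment|
|    cherry support|
|     butter window|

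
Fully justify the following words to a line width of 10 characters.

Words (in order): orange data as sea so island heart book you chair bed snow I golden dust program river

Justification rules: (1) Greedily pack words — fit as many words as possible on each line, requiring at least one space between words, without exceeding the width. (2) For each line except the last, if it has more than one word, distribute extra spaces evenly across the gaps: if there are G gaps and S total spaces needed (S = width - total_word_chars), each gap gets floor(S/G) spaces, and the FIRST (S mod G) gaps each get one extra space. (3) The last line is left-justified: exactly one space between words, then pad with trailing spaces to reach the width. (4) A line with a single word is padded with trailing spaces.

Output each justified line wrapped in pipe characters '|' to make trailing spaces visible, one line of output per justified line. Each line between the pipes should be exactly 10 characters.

Answer: |orange    |
|data    as|
|sea     so|
|island    |
|heart book|
|you  chair|
|bed snow I|
|golden    |
|dust      |
|program   |
|river     |

Derivation:
Line 1: ['orange'] (min_width=6, slack=4)
Line 2: ['data', 'as'] (min_width=7, slack=3)
Line 3: ['sea', 'so'] (min_width=6, slack=4)
Line 4: ['island'] (min_width=6, slack=4)
Line 5: ['heart', 'book'] (min_width=10, slack=0)
Line 6: ['you', 'chair'] (min_width=9, slack=1)
Line 7: ['bed', 'snow', 'I'] (min_width=10, slack=0)
Line 8: ['golden'] (min_width=6, slack=4)
Line 9: ['dust'] (min_width=4, slack=6)
Line 10: ['program'] (min_width=7, slack=3)
Line 11: ['river'] (min_width=5, slack=5)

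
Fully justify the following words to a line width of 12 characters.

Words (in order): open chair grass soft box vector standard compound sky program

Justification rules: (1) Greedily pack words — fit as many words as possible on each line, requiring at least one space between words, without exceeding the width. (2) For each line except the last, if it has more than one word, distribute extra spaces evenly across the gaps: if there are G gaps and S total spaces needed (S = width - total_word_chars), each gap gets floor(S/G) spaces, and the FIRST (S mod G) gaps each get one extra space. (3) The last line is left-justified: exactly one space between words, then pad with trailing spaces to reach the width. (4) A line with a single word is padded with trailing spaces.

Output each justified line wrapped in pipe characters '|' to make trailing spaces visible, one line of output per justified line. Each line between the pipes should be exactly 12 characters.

Line 1: ['open', 'chair'] (min_width=10, slack=2)
Line 2: ['grass', 'soft'] (min_width=10, slack=2)
Line 3: ['box', 'vector'] (min_width=10, slack=2)
Line 4: ['standard'] (min_width=8, slack=4)
Line 5: ['compound', 'sky'] (min_width=12, slack=0)
Line 6: ['program'] (min_width=7, slack=5)

Answer: |open   chair|
|grass   soft|
|box   vector|
|standard    |
|compound sky|
|program     |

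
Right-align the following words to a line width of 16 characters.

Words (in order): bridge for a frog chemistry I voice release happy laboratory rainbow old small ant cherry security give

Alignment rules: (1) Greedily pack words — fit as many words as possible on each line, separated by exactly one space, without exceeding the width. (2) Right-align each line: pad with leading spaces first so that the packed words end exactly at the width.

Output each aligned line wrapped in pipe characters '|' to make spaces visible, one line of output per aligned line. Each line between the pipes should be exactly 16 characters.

Line 1: ['bridge', 'for', 'a'] (min_width=12, slack=4)
Line 2: ['frog', 'chemistry', 'I'] (min_width=16, slack=0)
Line 3: ['voice', 'release'] (min_width=13, slack=3)
Line 4: ['happy', 'laboratory'] (min_width=16, slack=0)
Line 5: ['rainbow', 'old'] (min_width=11, slack=5)
Line 6: ['small', 'ant', 'cherry'] (min_width=16, slack=0)
Line 7: ['security', 'give'] (min_width=13, slack=3)

Answer: |    bridge for a|
|frog chemistry I|
|   voice release|
|happy laboratory|
|     rainbow old|
|small ant cherry|
|   security give|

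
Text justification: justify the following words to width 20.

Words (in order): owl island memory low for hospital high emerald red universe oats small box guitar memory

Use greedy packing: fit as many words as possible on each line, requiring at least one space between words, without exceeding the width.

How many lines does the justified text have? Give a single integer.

Line 1: ['owl', 'island', 'memory'] (min_width=17, slack=3)
Line 2: ['low', 'for', 'hospital'] (min_width=16, slack=4)
Line 3: ['high', 'emerald', 'red'] (min_width=16, slack=4)
Line 4: ['universe', 'oats', 'small'] (min_width=19, slack=1)
Line 5: ['box', 'guitar', 'memory'] (min_width=17, slack=3)
Total lines: 5

Answer: 5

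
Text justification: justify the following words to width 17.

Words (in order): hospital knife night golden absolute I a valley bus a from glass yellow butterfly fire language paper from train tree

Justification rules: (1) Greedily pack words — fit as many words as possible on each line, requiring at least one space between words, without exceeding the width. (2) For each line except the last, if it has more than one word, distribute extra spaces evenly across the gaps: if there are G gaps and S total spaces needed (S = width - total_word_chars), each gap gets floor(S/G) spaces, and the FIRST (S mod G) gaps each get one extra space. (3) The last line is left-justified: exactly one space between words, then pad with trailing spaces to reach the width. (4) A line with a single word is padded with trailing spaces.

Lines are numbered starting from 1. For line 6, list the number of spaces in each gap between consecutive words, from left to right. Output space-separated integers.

Answer: 4

Derivation:
Line 1: ['hospital', 'knife'] (min_width=14, slack=3)
Line 2: ['night', 'golden'] (min_width=12, slack=5)
Line 3: ['absolute', 'I', 'a'] (min_width=12, slack=5)
Line 4: ['valley', 'bus', 'a', 'from'] (min_width=17, slack=0)
Line 5: ['glass', 'yellow'] (min_width=12, slack=5)
Line 6: ['butterfly', 'fire'] (min_width=14, slack=3)
Line 7: ['language', 'paper'] (min_width=14, slack=3)
Line 8: ['from', 'train', 'tree'] (min_width=15, slack=2)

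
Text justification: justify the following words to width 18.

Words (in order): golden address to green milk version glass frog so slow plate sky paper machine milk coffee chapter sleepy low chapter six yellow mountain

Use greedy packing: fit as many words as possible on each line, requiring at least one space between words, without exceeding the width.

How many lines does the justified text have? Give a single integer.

Line 1: ['golden', 'address', 'to'] (min_width=17, slack=1)
Line 2: ['green', 'milk', 'version'] (min_width=18, slack=0)
Line 3: ['glass', 'frog', 'so', 'slow'] (min_width=18, slack=0)
Line 4: ['plate', 'sky', 'paper'] (min_width=15, slack=3)
Line 5: ['machine', 'milk'] (min_width=12, slack=6)
Line 6: ['coffee', 'chapter'] (min_width=14, slack=4)
Line 7: ['sleepy', 'low', 'chapter'] (min_width=18, slack=0)
Line 8: ['six', 'yellow'] (min_width=10, slack=8)
Line 9: ['mountain'] (min_width=8, slack=10)
Total lines: 9

Answer: 9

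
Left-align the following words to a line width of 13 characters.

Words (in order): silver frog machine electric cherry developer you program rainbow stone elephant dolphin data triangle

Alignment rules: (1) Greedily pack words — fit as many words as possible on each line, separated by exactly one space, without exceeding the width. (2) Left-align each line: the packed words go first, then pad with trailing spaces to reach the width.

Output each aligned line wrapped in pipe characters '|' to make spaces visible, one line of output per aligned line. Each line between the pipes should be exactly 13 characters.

Answer: |silver frog  |
|machine      |
|electric     |
|cherry       |
|developer you|
|program      |
|rainbow stone|
|elephant     |
|dolphin data |
|triangle     |

Derivation:
Line 1: ['silver', 'frog'] (min_width=11, slack=2)
Line 2: ['machine'] (min_width=7, slack=6)
Line 3: ['electric'] (min_width=8, slack=5)
Line 4: ['cherry'] (min_width=6, slack=7)
Line 5: ['developer', 'you'] (min_width=13, slack=0)
Line 6: ['program'] (min_width=7, slack=6)
Line 7: ['rainbow', 'stone'] (min_width=13, slack=0)
Line 8: ['elephant'] (min_width=8, slack=5)
Line 9: ['dolphin', 'data'] (min_width=12, slack=1)
Line 10: ['triangle'] (min_width=8, slack=5)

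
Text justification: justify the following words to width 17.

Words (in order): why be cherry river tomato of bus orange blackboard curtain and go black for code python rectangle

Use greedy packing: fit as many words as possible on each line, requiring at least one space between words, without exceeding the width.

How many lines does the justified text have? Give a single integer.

Answer: 7

Derivation:
Line 1: ['why', 'be', 'cherry'] (min_width=13, slack=4)
Line 2: ['river', 'tomato', 'of'] (min_width=15, slack=2)
Line 3: ['bus', 'orange'] (min_width=10, slack=7)
Line 4: ['blackboard'] (min_width=10, slack=7)
Line 5: ['curtain', 'and', 'go'] (min_width=14, slack=3)
Line 6: ['black', 'for', 'code'] (min_width=14, slack=3)
Line 7: ['python', 'rectangle'] (min_width=16, slack=1)
Total lines: 7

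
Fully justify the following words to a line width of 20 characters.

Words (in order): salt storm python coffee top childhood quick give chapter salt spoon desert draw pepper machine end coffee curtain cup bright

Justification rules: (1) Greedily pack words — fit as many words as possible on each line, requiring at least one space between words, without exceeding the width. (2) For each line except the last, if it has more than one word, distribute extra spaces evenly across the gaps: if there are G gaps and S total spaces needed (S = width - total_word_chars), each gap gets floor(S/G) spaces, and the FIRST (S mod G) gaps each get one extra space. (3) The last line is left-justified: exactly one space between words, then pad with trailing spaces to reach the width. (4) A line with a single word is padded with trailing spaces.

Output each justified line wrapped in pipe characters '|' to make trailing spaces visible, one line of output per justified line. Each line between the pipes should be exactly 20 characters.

Line 1: ['salt', 'storm', 'python'] (min_width=17, slack=3)
Line 2: ['coffee', 'top', 'childhood'] (min_width=20, slack=0)
Line 3: ['quick', 'give', 'chapter'] (min_width=18, slack=2)
Line 4: ['salt', 'spoon', 'desert'] (min_width=17, slack=3)
Line 5: ['draw', 'pepper', 'machine'] (min_width=19, slack=1)
Line 6: ['end', 'coffee', 'curtain'] (min_width=18, slack=2)
Line 7: ['cup', 'bright'] (min_width=10, slack=10)

Answer: |salt   storm  python|
|coffee top childhood|
|quick  give  chapter|
|salt   spoon  desert|
|draw  pepper machine|
|end  coffee  curtain|
|cup bright          |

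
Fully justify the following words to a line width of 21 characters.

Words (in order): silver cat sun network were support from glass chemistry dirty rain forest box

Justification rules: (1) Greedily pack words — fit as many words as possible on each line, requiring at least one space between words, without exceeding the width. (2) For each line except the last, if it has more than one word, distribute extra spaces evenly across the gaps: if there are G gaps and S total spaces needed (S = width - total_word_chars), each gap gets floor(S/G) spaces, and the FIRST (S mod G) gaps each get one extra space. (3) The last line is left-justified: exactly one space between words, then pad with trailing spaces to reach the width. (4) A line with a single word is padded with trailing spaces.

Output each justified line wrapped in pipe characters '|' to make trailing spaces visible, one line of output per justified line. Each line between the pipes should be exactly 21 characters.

Line 1: ['silver', 'cat', 'sun'] (min_width=14, slack=7)
Line 2: ['network', 'were', 'support'] (min_width=20, slack=1)
Line 3: ['from', 'glass', 'chemistry'] (min_width=20, slack=1)
Line 4: ['dirty', 'rain', 'forest', 'box'] (min_width=21, slack=0)

Answer: |silver     cat    sun|
|network  were support|
|from  glass chemistry|
|dirty rain forest box|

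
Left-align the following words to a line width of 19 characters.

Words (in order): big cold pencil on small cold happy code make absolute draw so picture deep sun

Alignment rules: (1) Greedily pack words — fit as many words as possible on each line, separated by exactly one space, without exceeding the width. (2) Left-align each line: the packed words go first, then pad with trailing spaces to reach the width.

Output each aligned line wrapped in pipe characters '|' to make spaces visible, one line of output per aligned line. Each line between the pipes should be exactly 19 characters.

Line 1: ['big', 'cold', 'pencil', 'on'] (min_width=18, slack=1)
Line 2: ['small', 'cold', 'happy'] (min_width=16, slack=3)
Line 3: ['code', 'make', 'absolute'] (min_width=18, slack=1)
Line 4: ['draw', 'so', 'picture'] (min_width=15, slack=4)
Line 5: ['deep', 'sun'] (min_width=8, slack=11)

Answer: |big cold pencil on |
|small cold happy   |
|code make absolute |
|draw so picture    |
|deep sun           |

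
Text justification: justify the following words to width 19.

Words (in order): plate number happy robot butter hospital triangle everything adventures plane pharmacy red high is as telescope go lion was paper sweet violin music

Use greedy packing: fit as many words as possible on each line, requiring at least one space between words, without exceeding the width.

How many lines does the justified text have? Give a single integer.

Line 1: ['plate', 'number', 'happy'] (min_width=18, slack=1)
Line 2: ['robot', 'butter'] (min_width=12, slack=7)
Line 3: ['hospital', 'triangle'] (min_width=17, slack=2)
Line 4: ['everything'] (min_width=10, slack=9)
Line 5: ['adventures', 'plane'] (min_width=16, slack=3)
Line 6: ['pharmacy', 'red', 'high'] (min_width=17, slack=2)
Line 7: ['is', 'as', 'telescope', 'go'] (min_width=18, slack=1)
Line 8: ['lion', 'was', 'paper'] (min_width=14, slack=5)
Line 9: ['sweet', 'violin', 'music'] (min_width=18, slack=1)
Total lines: 9

Answer: 9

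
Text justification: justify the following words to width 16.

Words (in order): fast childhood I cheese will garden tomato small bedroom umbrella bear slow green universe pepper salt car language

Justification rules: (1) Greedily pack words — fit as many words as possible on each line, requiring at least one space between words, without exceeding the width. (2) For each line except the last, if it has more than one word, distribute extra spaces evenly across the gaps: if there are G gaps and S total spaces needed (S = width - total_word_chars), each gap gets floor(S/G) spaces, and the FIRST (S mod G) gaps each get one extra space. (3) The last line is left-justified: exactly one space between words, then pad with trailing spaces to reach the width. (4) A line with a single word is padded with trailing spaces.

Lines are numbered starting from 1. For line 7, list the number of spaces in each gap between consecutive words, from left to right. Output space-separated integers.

Line 1: ['fast', 'childhood', 'I'] (min_width=16, slack=0)
Line 2: ['cheese', 'will'] (min_width=11, slack=5)
Line 3: ['garden', 'tomato'] (min_width=13, slack=3)
Line 4: ['small', 'bedroom'] (min_width=13, slack=3)
Line 5: ['umbrella', 'bear'] (min_width=13, slack=3)
Line 6: ['slow', 'green'] (min_width=10, slack=6)
Line 7: ['universe', 'pepper'] (min_width=15, slack=1)
Line 8: ['salt', 'car'] (min_width=8, slack=8)
Line 9: ['language'] (min_width=8, slack=8)

Answer: 2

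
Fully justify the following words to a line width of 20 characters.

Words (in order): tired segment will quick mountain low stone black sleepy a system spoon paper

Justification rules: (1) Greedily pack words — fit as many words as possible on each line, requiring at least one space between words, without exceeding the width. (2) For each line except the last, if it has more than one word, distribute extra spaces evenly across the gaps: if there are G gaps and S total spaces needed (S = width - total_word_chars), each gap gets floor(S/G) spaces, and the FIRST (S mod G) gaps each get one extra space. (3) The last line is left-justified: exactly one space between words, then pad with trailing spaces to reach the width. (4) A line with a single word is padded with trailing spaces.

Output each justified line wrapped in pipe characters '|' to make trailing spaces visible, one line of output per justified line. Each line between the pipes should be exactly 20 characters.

Line 1: ['tired', 'segment', 'will'] (min_width=18, slack=2)
Line 2: ['quick', 'mountain', 'low'] (min_width=18, slack=2)
Line 3: ['stone', 'black', 'sleepy', 'a'] (min_width=20, slack=0)
Line 4: ['system', 'spoon', 'paper'] (min_width=18, slack=2)

Answer: |tired  segment  will|
|quick  mountain  low|
|stone black sleepy a|
|system spoon paper  |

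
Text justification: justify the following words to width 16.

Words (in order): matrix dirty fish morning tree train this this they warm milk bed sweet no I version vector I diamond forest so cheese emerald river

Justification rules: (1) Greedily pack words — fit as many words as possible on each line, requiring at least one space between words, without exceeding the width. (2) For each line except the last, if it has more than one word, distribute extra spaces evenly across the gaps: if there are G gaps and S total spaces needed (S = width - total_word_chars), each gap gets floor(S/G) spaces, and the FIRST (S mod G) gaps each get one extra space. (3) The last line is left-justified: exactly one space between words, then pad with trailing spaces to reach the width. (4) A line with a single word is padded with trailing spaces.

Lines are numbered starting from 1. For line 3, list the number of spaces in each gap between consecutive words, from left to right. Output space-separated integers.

Line 1: ['matrix', 'dirty'] (min_width=12, slack=4)
Line 2: ['fish', 'morning'] (min_width=12, slack=4)
Line 3: ['tree', 'train', 'this'] (min_width=15, slack=1)
Line 4: ['this', 'they', 'warm'] (min_width=14, slack=2)
Line 5: ['milk', 'bed', 'sweet'] (min_width=14, slack=2)
Line 6: ['no', 'I', 'version'] (min_width=12, slack=4)
Line 7: ['vector', 'I', 'diamond'] (min_width=16, slack=0)
Line 8: ['forest', 'so', 'cheese'] (min_width=16, slack=0)
Line 9: ['emerald', 'river'] (min_width=13, slack=3)

Answer: 2 1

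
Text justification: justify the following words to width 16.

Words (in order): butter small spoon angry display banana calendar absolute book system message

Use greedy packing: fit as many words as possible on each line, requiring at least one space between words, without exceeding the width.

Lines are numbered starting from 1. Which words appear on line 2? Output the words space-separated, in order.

Answer: spoon angry

Derivation:
Line 1: ['butter', 'small'] (min_width=12, slack=4)
Line 2: ['spoon', 'angry'] (min_width=11, slack=5)
Line 3: ['display', 'banana'] (min_width=14, slack=2)
Line 4: ['calendar'] (min_width=8, slack=8)
Line 5: ['absolute', 'book'] (min_width=13, slack=3)
Line 6: ['system', 'message'] (min_width=14, slack=2)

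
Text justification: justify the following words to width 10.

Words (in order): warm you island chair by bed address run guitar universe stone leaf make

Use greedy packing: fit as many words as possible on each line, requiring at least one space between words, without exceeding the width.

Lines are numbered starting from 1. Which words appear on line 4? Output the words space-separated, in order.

Line 1: ['warm', 'you'] (min_width=8, slack=2)
Line 2: ['island'] (min_width=6, slack=4)
Line 3: ['chair', 'by'] (min_width=8, slack=2)
Line 4: ['bed'] (min_width=3, slack=7)
Line 5: ['address'] (min_width=7, slack=3)
Line 6: ['run', 'guitar'] (min_width=10, slack=0)
Line 7: ['universe'] (min_width=8, slack=2)
Line 8: ['stone', 'leaf'] (min_width=10, slack=0)
Line 9: ['make'] (min_width=4, slack=6)

Answer: bed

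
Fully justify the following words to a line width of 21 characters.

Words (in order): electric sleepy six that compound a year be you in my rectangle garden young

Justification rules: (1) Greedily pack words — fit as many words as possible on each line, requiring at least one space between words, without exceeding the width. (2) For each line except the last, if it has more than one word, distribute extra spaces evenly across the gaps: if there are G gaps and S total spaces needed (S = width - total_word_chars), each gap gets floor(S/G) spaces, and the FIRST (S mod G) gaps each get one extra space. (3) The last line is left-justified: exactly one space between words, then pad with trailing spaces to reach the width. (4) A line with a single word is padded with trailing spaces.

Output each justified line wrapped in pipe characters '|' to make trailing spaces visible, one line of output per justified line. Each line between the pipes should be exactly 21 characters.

Line 1: ['electric', 'sleepy', 'six'] (min_width=19, slack=2)
Line 2: ['that', 'compound', 'a', 'year'] (min_width=20, slack=1)
Line 3: ['be', 'you', 'in', 'my'] (min_width=12, slack=9)
Line 4: ['rectangle', 'garden'] (min_width=16, slack=5)
Line 5: ['young'] (min_width=5, slack=16)

Answer: |electric  sleepy  six|
|that  compound a year|
|be    you    in    my|
|rectangle      garden|
|young                |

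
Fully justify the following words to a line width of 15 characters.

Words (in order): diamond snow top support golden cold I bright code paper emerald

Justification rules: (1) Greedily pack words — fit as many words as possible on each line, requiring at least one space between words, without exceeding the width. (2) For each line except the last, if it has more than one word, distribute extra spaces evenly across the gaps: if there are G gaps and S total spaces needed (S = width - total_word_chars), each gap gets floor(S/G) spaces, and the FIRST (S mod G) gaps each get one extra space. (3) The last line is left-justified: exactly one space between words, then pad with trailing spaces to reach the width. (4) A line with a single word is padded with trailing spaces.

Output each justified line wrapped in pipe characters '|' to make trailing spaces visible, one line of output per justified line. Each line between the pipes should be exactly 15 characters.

Answer: |diamond    snow|
|top     support|
|golden  cold  I|
|bright     code|
|paper emerald  |

Derivation:
Line 1: ['diamond', 'snow'] (min_width=12, slack=3)
Line 2: ['top', 'support'] (min_width=11, slack=4)
Line 3: ['golden', 'cold', 'I'] (min_width=13, slack=2)
Line 4: ['bright', 'code'] (min_width=11, slack=4)
Line 5: ['paper', 'emerald'] (min_width=13, slack=2)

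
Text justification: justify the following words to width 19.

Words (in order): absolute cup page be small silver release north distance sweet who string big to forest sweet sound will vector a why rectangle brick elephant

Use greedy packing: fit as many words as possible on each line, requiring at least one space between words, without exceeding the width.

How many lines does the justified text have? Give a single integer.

Answer: 9

Derivation:
Line 1: ['absolute', 'cup', 'page'] (min_width=17, slack=2)
Line 2: ['be', 'small', 'silver'] (min_width=15, slack=4)
Line 3: ['release', 'north'] (min_width=13, slack=6)
Line 4: ['distance', 'sweet', 'who'] (min_width=18, slack=1)
Line 5: ['string', 'big', 'to'] (min_width=13, slack=6)
Line 6: ['forest', 'sweet', 'sound'] (min_width=18, slack=1)
Line 7: ['will', 'vector', 'a', 'why'] (min_width=17, slack=2)
Line 8: ['rectangle', 'brick'] (min_width=15, slack=4)
Line 9: ['elephant'] (min_width=8, slack=11)
Total lines: 9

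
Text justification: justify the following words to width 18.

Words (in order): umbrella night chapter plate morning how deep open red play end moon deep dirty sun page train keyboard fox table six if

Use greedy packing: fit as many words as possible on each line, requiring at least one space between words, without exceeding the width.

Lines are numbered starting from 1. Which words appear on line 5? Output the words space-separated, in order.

Line 1: ['umbrella', 'night'] (min_width=14, slack=4)
Line 2: ['chapter', 'plate'] (min_width=13, slack=5)
Line 3: ['morning', 'how', 'deep'] (min_width=16, slack=2)
Line 4: ['open', 'red', 'play', 'end'] (min_width=17, slack=1)
Line 5: ['moon', 'deep', 'dirty'] (min_width=15, slack=3)
Line 6: ['sun', 'page', 'train'] (min_width=14, slack=4)
Line 7: ['keyboard', 'fox', 'table'] (min_width=18, slack=0)
Line 8: ['six', 'if'] (min_width=6, slack=12)

Answer: moon deep dirty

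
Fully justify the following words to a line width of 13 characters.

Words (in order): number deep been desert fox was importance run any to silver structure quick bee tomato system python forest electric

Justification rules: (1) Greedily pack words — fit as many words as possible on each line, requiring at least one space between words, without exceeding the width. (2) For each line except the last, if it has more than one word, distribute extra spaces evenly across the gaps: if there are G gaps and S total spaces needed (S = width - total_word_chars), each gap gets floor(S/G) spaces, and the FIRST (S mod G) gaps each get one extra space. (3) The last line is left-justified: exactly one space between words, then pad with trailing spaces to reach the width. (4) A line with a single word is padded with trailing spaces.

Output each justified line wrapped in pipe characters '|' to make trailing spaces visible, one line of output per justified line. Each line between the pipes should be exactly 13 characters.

Line 1: ['number', 'deep'] (min_width=11, slack=2)
Line 2: ['been', 'desert'] (min_width=11, slack=2)
Line 3: ['fox', 'was'] (min_width=7, slack=6)
Line 4: ['importance'] (min_width=10, slack=3)
Line 5: ['run', 'any', 'to'] (min_width=10, slack=3)
Line 6: ['silver'] (min_width=6, slack=7)
Line 7: ['structure'] (min_width=9, slack=4)
Line 8: ['quick', 'bee'] (min_width=9, slack=4)
Line 9: ['tomato', 'system'] (min_width=13, slack=0)
Line 10: ['python', 'forest'] (min_width=13, slack=0)
Line 11: ['electric'] (min_width=8, slack=5)

Answer: |number   deep|
|been   desert|
|fox       was|
|importance   |
|run   any  to|
|silver       |
|structure    |
|quick     bee|
|tomato system|
|python forest|
|electric     |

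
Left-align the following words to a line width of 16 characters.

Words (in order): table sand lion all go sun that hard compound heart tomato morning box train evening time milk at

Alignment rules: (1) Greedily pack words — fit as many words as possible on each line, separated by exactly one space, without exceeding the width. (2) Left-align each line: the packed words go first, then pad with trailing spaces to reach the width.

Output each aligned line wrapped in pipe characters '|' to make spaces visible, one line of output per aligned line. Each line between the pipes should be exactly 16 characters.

Line 1: ['table', 'sand', 'lion'] (min_width=15, slack=1)
Line 2: ['all', 'go', 'sun', 'that'] (min_width=15, slack=1)
Line 3: ['hard', 'compound'] (min_width=13, slack=3)
Line 4: ['heart', 'tomato'] (min_width=12, slack=4)
Line 5: ['morning', 'box'] (min_width=11, slack=5)
Line 6: ['train', 'evening'] (min_width=13, slack=3)
Line 7: ['time', 'milk', 'at'] (min_width=12, slack=4)

Answer: |table sand lion |
|all go sun that |
|hard compound   |
|heart tomato    |
|morning box     |
|train evening   |
|time milk at    |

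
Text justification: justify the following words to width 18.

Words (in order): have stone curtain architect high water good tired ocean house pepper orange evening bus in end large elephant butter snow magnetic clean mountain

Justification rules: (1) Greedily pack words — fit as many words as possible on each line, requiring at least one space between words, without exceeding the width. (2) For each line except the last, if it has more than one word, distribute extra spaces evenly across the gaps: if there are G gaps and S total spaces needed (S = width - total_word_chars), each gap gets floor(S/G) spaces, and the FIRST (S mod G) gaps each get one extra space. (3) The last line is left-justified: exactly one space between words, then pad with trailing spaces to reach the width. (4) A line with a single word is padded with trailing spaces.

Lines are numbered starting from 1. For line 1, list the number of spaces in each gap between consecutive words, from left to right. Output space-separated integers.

Line 1: ['have', 'stone', 'curtain'] (min_width=18, slack=0)
Line 2: ['architect', 'high'] (min_width=14, slack=4)
Line 3: ['water', 'good', 'tired'] (min_width=16, slack=2)
Line 4: ['ocean', 'house', 'pepper'] (min_width=18, slack=0)
Line 5: ['orange', 'evening', 'bus'] (min_width=18, slack=0)
Line 6: ['in', 'end', 'large'] (min_width=12, slack=6)
Line 7: ['elephant', 'butter'] (min_width=15, slack=3)
Line 8: ['snow', 'magnetic'] (min_width=13, slack=5)
Line 9: ['clean', 'mountain'] (min_width=14, slack=4)

Answer: 1 1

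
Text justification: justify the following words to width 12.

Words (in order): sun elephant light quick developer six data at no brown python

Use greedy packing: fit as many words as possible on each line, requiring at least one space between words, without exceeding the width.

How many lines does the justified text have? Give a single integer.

Answer: 6

Derivation:
Line 1: ['sun', 'elephant'] (min_width=12, slack=0)
Line 2: ['light', 'quick'] (min_width=11, slack=1)
Line 3: ['developer'] (min_width=9, slack=3)
Line 4: ['six', 'data', 'at'] (min_width=11, slack=1)
Line 5: ['no', 'brown'] (min_width=8, slack=4)
Line 6: ['python'] (min_width=6, slack=6)
Total lines: 6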